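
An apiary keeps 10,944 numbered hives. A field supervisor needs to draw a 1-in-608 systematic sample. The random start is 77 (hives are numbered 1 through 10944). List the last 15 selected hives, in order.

4th selection = 77 + 3×608 = 1901
5th: 1901 + 608 = 2509
6th: 2509 + 608 = 3117
7th: 3117 + 608 = 3725
8th: 3725 + 608 = 4333
9th: 4333 + 608 = 4941
10th: 4941 + 608 = 5549
11th: 5549 + 608 = 6157
12th: 6157 + 608 = 6765
13th: 6765 + 608 = 7373
14th: 7373 + 608 = 7981
15th: 7981 + 608 = 8589
16th: 8589 + 608 = 9197
17th: 9197 + 608 = 9805
18th: 9805 + 608 = 10413

1901, 2509, 3117, 3725, 4333, 4941, 5549, 6157, 6765, 7373, 7981, 8589, 9197, 9805, 10413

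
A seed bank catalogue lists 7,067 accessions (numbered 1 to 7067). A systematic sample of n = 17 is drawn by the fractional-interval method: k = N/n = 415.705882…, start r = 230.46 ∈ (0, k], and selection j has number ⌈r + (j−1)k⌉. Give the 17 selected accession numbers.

231, 647, 1062, 1478, 1894, 2309, 2725, 3141, 3557, 3972, 4388, 4804, 5219, 5635, 6051, 6467, 6882

j=1: r + 0k = 230.46 → ⌈·⌉ = 231
j=2: r + 1k = 646.165882… → ⌈·⌉ = 647
j=3: r + 2k = 1061.871764… → ⌈·⌉ = 1062
j=4: r + 3k = 1477.577647… → ⌈·⌉ = 1478
j=5: r + 4k = 1893.283529… → ⌈·⌉ = 1894
j=6: r + 5k = 2308.989411… → ⌈·⌉ = 2309
j=7: r + 6k = 2724.695294… → ⌈·⌉ = 2725
j=8: r + 7k = 3140.401176… → ⌈·⌉ = 3141
j=9: r + 8k = 3556.107058… → ⌈·⌉ = 3557
j=10: r + 9k = 3971.812941… → ⌈·⌉ = 3972
j=11: r + 10k = 4387.518823… → ⌈·⌉ = 4388
j=12: r + 11k = 4803.224705… → ⌈·⌉ = 4804
j=13: r + 12k = 5218.930588… → ⌈·⌉ = 5219
j=14: r + 13k = 5634.636470… → ⌈·⌉ = 5635
j=15: r + 14k = 6050.342352… → ⌈·⌉ = 6051
j=16: r + 15k = 6466.048235… → ⌈·⌉ = 6467
j=17: r + 16k = 6881.754117… → ⌈·⌉ = 6882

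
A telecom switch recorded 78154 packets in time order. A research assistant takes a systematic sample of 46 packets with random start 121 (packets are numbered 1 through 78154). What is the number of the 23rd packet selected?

k = 78154/46 = 1699
23rd selection = r + (23−1)·k = 121 + 22×1699 = 121 + 37378 = 37499

37499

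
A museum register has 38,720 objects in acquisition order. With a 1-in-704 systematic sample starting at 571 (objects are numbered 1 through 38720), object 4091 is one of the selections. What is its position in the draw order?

6

k = 704
position = (4091 − 571)/704 + 1 = 3520/704 + 1 = 5 + 1 = 6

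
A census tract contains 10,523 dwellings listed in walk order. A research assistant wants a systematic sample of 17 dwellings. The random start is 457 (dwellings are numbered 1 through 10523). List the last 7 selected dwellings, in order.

6647, 7266, 7885, 8504, 9123, 9742, 10361

k = N/n = 10523/17 = 619
11th selection = 457 + 10×619 = 6647
12th: 6647 + 619 = 7266
13th: 7266 + 619 = 7885
14th: 7885 + 619 = 8504
15th: 8504 + 619 = 9123
16th: 9123 + 619 = 9742
17th: 9742 + 619 = 10361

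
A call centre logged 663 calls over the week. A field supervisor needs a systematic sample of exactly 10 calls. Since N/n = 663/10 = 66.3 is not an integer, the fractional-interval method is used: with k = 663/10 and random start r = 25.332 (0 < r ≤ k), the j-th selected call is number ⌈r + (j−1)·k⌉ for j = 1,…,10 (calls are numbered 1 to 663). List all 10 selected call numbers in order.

26, 92, 158, 225, 291, 357, 424, 490, 556, 623

j=1: r + 0k = 25.332 → ⌈·⌉ = 26
j=2: r + 1k = 91.632 → ⌈·⌉ = 92
j=3: r + 2k = 157.932 → ⌈·⌉ = 158
j=4: r + 3k = 224.232 → ⌈·⌉ = 225
j=5: r + 4k = 290.532 → ⌈·⌉ = 291
j=6: r + 5k = 356.832 → ⌈·⌉ = 357
j=7: r + 6k = 423.132 → ⌈·⌉ = 424
j=8: r + 7k = 489.432 → ⌈·⌉ = 490
j=9: r + 8k = 555.732 → ⌈·⌉ = 556
j=10: r + 9k = 622.032 → ⌈·⌉ = 623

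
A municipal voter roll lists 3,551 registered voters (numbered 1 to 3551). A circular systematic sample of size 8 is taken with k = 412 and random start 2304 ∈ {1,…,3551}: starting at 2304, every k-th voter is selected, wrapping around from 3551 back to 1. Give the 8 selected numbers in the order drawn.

2304, 2716, 3128, 3540, 401, 813, 1225, 1637

Selection 1: 2304
Selection 2: 2304 + 412 = 2716
Selection 3: 2716 + 412 = 3128
Selection 4: 3128 + 412 = 3540
Selection 5: 3540 + 412 = 3952 → 3952 − 3551 = 401
Selection 6: 401 + 412 = 813
Selection 7: 813 + 412 = 1225
Selection 8: 1225 + 412 = 1637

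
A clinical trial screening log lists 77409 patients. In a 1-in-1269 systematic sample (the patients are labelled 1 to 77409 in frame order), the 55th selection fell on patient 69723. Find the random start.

1197

k = 1269
r = 69723 − (55−1)×1269 = 69723 − 68526 = 1197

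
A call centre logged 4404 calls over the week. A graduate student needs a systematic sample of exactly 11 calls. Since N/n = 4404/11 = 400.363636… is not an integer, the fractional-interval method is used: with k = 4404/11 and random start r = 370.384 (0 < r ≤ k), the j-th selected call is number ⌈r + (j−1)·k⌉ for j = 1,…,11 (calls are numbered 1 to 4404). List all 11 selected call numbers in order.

j=1: r + 0k = 370.384 → ⌈·⌉ = 371
j=2: r + 1k = 770.747636… → ⌈·⌉ = 771
j=3: r + 2k = 1171.111272… → ⌈·⌉ = 1172
j=4: r + 3k = 1571.474909… → ⌈·⌉ = 1572
j=5: r + 4k = 1971.838545… → ⌈·⌉ = 1972
j=6: r + 5k = 2372.202181… → ⌈·⌉ = 2373
j=7: r + 6k = 2772.565818… → ⌈·⌉ = 2773
j=8: r + 7k = 3172.929454… → ⌈·⌉ = 3173
j=9: r + 8k = 3573.293090… → ⌈·⌉ = 3574
j=10: r + 9k = 3973.656727… → ⌈·⌉ = 3974
j=11: r + 10k = 4374.020363… → ⌈·⌉ = 4375

371, 771, 1172, 1572, 1972, 2373, 2773, 3173, 3574, 3974, 4375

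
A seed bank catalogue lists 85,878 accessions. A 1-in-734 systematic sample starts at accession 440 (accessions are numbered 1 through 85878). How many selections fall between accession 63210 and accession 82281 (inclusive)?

26

k = 734
First selection ≥ 63210: 440 + ⌈(63210−440)/734⌉·734 = 440 + 86×734 = 63564
Last selection ≤ 82281: 440 + ⌊(82281−440)/734⌋·734 = 440 + 111×734 = 81914
Count = 111 − 86 + 1 = 26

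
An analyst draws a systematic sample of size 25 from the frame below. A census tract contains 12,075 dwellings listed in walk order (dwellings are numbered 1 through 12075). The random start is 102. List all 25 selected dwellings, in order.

102, 585, 1068, 1551, 2034, 2517, 3000, 3483, 3966, 4449, 4932, 5415, 5898, 6381, 6864, 7347, 7830, 8313, 8796, 9279, 9762, 10245, 10728, 11211, 11694

k = N/n = 12075/25 = 483
dwelling 1: 102
dwelling 2: 102 + 483 = 585
dwelling 3: 585 + 483 = 1068
dwelling 4: 1068 + 483 = 1551
dwelling 5: 1551 + 483 = 2034
dwelling 6: 2034 + 483 = 2517
dwelling 7: 2517 + 483 = 3000
dwelling 8: 3000 + 483 = 3483
dwelling 9: 3483 + 483 = 3966
dwelling 10: 3966 + 483 = 4449
dwelling 11: 4449 + 483 = 4932
dwelling 12: 4932 + 483 = 5415
dwelling 13: 5415 + 483 = 5898
dwelling 14: 5898 + 483 = 6381
dwelling 15: 6381 + 483 = 6864
dwelling 16: 6864 + 483 = 7347
dwelling 17: 7347 + 483 = 7830
dwelling 18: 7830 + 483 = 8313
dwelling 19: 8313 + 483 = 8796
dwelling 20: 8796 + 483 = 9279
dwelling 21: 9279 + 483 = 9762
dwelling 22: 9762 + 483 = 10245
dwelling 23: 10245 + 483 = 10728
dwelling 24: 10728 + 483 = 11211
dwelling 25: 11211 + 483 = 11694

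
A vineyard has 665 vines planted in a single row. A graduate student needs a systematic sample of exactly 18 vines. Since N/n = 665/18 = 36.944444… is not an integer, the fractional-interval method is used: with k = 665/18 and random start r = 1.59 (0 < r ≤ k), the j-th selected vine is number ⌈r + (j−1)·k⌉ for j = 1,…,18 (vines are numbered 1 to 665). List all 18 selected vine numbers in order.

j=1: r + 0k = 1.59 → ⌈·⌉ = 2
j=2: r + 1k = 38.534444… → ⌈·⌉ = 39
j=3: r + 2k = 75.478888… → ⌈·⌉ = 76
j=4: r + 3k = 112.423333… → ⌈·⌉ = 113
j=5: r + 4k = 149.367777… → ⌈·⌉ = 150
j=6: r + 5k = 186.312222… → ⌈·⌉ = 187
j=7: r + 6k = 223.256666… → ⌈·⌉ = 224
j=8: r + 7k = 260.201111… → ⌈·⌉ = 261
j=9: r + 8k = 297.145555… → ⌈·⌉ = 298
j=10: r + 9k = 334.09 → ⌈·⌉ = 335
j=11: r + 10k = 371.034444… → ⌈·⌉ = 372
j=12: r + 11k = 407.978888… → ⌈·⌉ = 408
j=13: r + 12k = 444.923333… → ⌈·⌉ = 445
j=14: r + 13k = 481.867777… → ⌈·⌉ = 482
j=15: r + 14k = 518.812222… → ⌈·⌉ = 519
j=16: r + 15k = 555.756666… → ⌈·⌉ = 556
j=17: r + 16k = 592.701111… → ⌈·⌉ = 593
j=18: r + 17k = 629.645555… → ⌈·⌉ = 630

2, 39, 76, 113, 150, 187, 224, 261, 298, 335, 372, 408, 445, 482, 519, 556, 593, 630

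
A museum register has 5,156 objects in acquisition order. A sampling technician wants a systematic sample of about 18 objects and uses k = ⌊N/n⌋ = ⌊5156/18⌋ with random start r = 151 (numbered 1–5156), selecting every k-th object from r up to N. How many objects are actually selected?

k = ⌊5156/18⌋ = 286
Achieved size = ⌊(5156 − 151)/286⌋ + 1 = ⌊5005/286⌋ + 1 = 17 + 1 = 18
(last selection: 151 + 17×286 = 5013 ≤ 5156; next would be 5299 > 5156)

18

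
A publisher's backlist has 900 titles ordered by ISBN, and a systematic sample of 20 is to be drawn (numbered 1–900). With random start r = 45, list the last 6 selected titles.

k = N/n = 900/20 = 45
15th selection = 45 + 14×45 = 675
16th: 675 + 45 = 720
17th: 720 + 45 = 765
18th: 765 + 45 = 810
19th: 810 + 45 = 855
20th: 855 + 45 = 900

675, 720, 765, 810, 855, 900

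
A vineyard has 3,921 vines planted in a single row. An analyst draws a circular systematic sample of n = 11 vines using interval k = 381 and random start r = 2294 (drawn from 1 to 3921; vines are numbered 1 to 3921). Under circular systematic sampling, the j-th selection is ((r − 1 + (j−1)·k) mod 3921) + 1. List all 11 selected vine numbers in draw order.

Selection 1: 2294
Selection 2: 2294 + 381 = 2675
Selection 3: 2675 + 381 = 3056
Selection 4: 3056 + 381 = 3437
Selection 5: 3437 + 381 = 3818
Selection 6: 3818 + 381 = 4199 → 4199 − 3921 = 278
Selection 7: 278 + 381 = 659
Selection 8: 659 + 381 = 1040
Selection 9: 1040 + 381 = 1421
Selection 10: 1421 + 381 = 1802
Selection 11: 1802 + 381 = 2183

2294, 2675, 3056, 3437, 3818, 278, 659, 1040, 1421, 1802, 2183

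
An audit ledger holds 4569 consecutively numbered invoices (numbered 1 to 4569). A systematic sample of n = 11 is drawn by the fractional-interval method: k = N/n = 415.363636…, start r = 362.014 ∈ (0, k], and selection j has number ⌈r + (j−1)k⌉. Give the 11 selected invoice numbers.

363, 778, 1193, 1609, 2024, 2439, 2855, 3270, 3685, 4101, 4516

j=1: r + 0k = 362.014 → ⌈·⌉ = 363
j=2: r + 1k = 777.377636… → ⌈·⌉ = 778
j=3: r + 2k = 1192.741272… → ⌈·⌉ = 1193
j=4: r + 3k = 1608.104909… → ⌈·⌉ = 1609
j=5: r + 4k = 2023.468545… → ⌈·⌉ = 2024
j=6: r + 5k = 2438.832181… → ⌈·⌉ = 2439
j=7: r + 6k = 2854.195818… → ⌈·⌉ = 2855
j=8: r + 7k = 3269.559454… → ⌈·⌉ = 3270
j=9: r + 8k = 3684.923090… → ⌈·⌉ = 3685
j=10: r + 9k = 4100.286727… → ⌈·⌉ = 4101
j=11: r + 10k = 4515.650363… → ⌈·⌉ = 4516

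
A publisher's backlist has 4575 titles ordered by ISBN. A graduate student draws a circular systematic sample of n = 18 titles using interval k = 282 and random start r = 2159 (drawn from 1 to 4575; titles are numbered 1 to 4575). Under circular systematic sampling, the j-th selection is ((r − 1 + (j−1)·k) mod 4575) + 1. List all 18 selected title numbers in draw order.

2159, 2441, 2723, 3005, 3287, 3569, 3851, 4133, 4415, 122, 404, 686, 968, 1250, 1532, 1814, 2096, 2378

Selection 1: 2159
Selection 2: 2159 + 282 = 2441
Selection 3: 2441 + 282 = 2723
Selection 4: 2723 + 282 = 3005
Selection 5: 3005 + 282 = 3287
Selection 6: 3287 + 282 = 3569
Selection 7: 3569 + 282 = 3851
Selection 8: 3851 + 282 = 4133
Selection 9: 4133 + 282 = 4415
Selection 10: 4415 + 282 = 4697 → 4697 − 4575 = 122
Selection 11: 122 + 282 = 404
Selection 12: 404 + 282 = 686
Selection 13: 686 + 282 = 968
Selection 14: 968 + 282 = 1250
Selection 15: 1250 + 282 = 1532
Selection 16: 1532 + 282 = 1814
Selection 17: 1814 + 282 = 2096
Selection 18: 2096 + 282 = 2378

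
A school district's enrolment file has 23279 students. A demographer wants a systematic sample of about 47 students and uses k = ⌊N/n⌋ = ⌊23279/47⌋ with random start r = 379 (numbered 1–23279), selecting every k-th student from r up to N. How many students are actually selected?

47

k = ⌊23279/47⌋ = 495
Achieved size = ⌊(23279 − 379)/495⌋ + 1 = ⌊22900/495⌋ + 1 = 46 + 1 = 47
(last selection: 379 + 46×495 = 23149 ≤ 23279; next would be 23644 > 23279)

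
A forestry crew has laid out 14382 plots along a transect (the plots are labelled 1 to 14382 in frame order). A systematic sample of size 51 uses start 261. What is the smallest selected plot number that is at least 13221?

13233

k = 14382/51 = 282
Steps past start: ⌈(13221 − 261)/282⌉ = ⌈12960/282⌉ = 46
Selected plot: 261 + 46×282 = 13233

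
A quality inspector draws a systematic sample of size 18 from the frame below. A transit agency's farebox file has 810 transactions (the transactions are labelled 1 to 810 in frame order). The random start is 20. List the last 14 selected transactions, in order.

k = N/n = 810/18 = 45
5th selection = 20 + 4×45 = 200
6th: 200 + 45 = 245
7th: 245 + 45 = 290
8th: 290 + 45 = 335
9th: 335 + 45 = 380
10th: 380 + 45 = 425
11th: 425 + 45 = 470
12th: 470 + 45 = 515
13th: 515 + 45 = 560
14th: 560 + 45 = 605
15th: 605 + 45 = 650
16th: 650 + 45 = 695
17th: 695 + 45 = 740
18th: 740 + 45 = 785

200, 245, 290, 335, 380, 425, 470, 515, 560, 605, 650, 695, 740, 785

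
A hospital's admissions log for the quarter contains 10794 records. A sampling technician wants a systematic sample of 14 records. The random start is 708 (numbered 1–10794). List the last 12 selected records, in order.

2250, 3021, 3792, 4563, 5334, 6105, 6876, 7647, 8418, 9189, 9960, 10731

k = N/n = 10794/14 = 771
3rd selection = 708 + 2×771 = 2250
4th: 2250 + 771 = 3021
5th: 3021 + 771 = 3792
6th: 3792 + 771 = 4563
7th: 4563 + 771 = 5334
8th: 5334 + 771 = 6105
9th: 6105 + 771 = 6876
10th: 6876 + 771 = 7647
11th: 7647 + 771 = 8418
12th: 8418 + 771 = 9189
13th: 9189 + 771 = 9960
14th: 9960 + 771 = 10731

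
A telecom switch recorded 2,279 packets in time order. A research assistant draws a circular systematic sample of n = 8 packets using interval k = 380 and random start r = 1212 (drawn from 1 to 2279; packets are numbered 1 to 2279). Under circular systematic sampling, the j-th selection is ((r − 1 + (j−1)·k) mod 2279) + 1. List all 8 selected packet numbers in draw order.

1212, 1592, 1972, 73, 453, 833, 1213, 1593

Selection 1: 1212
Selection 2: 1212 + 380 = 1592
Selection 3: 1592 + 380 = 1972
Selection 4: 1972 + 380 = 2352 → 2352 − 2279 = 73
Selection 5: 73 + 380 = 453
Selection 6: 453 + 380 = 833
Selection 7: 833 + 380 = 1213
Selection 8: 1213 + 380 = 1593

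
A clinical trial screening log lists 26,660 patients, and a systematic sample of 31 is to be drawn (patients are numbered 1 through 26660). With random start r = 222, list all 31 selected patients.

k = N/n = 26660/31 = 860
patient 1: 222
patient 2: 222 + 860 = 1082
patient 3: 1082 + 860 = 1942
patient 4: 1942 + 860 = 2802
patient 5: 2802 + 860 = 3662
patient 6: 3662 + 860 = 4522
patient 7: 4522 + 860 = 5382
patient 8: 5382 + 860 = 6242
patient 9: 6242 + 860 = 7102
patient 10: 7102 + 860 = 7962
patient 11: 7962 + 860 = 8822
patient 12: 8822 + 860 = 9682
patient 13: 9682 + 860 = 10542
patient 14: 10542 + 860 = 11402
patient 15: 11402 + 860 = 12262
patient 16: 12262 + 860 = 13122
patient 17: 13122 + 860 = 13982
patient 18: 13982 + 860 = 14842
patient 19: 14842 + 860 = 15702
patient 20: 15702 + 860 = 16562
patient 21: 16562 + 860 = 17422
patient 22: 17422 + 860 = 18282
patient 23: 18282 + 860 = 19142
patient 24: 19142 + 860 = 20002
patient 25: 20002 + 860 = 20862
patient 26: 20862 + 860 = 21722
patient 27: 21722 + 860 = 22582
patient 28: 22582 + 860 = 23442
patient 29: 23442 + 860 = 24302
patient 30: 24302 + 860 = 25162
patient 31: 25162 + 860 = 26022

222, 1082, 1942, 2802, 3662, 4522, 5382, 6242, 7102, 7962, 8822, 9682, 10542, 11402, 12262, 13122, 13982, 14842, 15702, 16562, 17422, 18282, 19142, 20002, 20862, 21722, 22582, 23442, 24302, 25162, 26022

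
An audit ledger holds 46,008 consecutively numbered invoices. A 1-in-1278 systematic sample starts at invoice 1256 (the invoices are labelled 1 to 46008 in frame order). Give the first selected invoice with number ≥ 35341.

k = 1278
Steps past start: ⌈(35341 − 1256)/1278⌉ = ⌈34085/1278⌉ = 27
Selected invoice: 1256 + 27×1278 = 35762

35762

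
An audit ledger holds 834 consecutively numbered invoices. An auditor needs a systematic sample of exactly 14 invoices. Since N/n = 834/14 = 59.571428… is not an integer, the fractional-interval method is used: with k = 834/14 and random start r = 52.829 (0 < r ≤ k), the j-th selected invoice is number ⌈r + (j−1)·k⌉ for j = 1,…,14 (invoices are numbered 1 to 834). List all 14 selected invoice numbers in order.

j=1: r + 0k = 52.829 → ⌈·⌉ = 53
j=2: r + 1k = 112.400428… → ⌈·⌉ = 113
j=3: r + 2k = 171.971857… → ⌈·⌉ = 172
j=4: r + 3k = 231.543285… → ⌈·⌉ = 232
j=5: r + 4k = 291.114714… → ⌈·⌉ = 292
j=6: r + 5k = 350.686142… → ⌈·⌉ = 351
j=7: r + 6k = 410.257571… → ⌈·⌉ = 411
j=8: r + 7k = 469.829 → ⌈·⌉ = 470
j=9: r + 8k = 529.400428… → ⌈·⌉ = 530
j=10: r + 9k = 588.971857… → ⌈·⌉ = 589
j=11: r + 10k = 648.543285… → ⌈·⌉ = 649
j=12: r + 11k = 708.114714… → ⌈·⌉ = 709
j=13: r + 12k = 767.686142… → ⌈·⌉ = 768
j=14: r + 13k = 827.257571… → ⌈·⌉ = 828

53, 113, 172, 232, 292, 351, 411, 470, 530, 589, 649, 709, 768, 828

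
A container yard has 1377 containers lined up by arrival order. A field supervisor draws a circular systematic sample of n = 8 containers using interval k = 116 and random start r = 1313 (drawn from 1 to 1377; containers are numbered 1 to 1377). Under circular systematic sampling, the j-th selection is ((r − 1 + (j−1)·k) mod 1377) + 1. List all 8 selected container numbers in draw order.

Selection 1: 1313
Selection 2: 1313 + 116 = 1429 → 1429 − 1377 = 52
Selection 3: 52 + 116 = 168
Selection 4: 168 + 116 = 284
Selection 5: 284 + 116 = 400
Selection 6: 400 + 116 = 516
Selection 7: 516 + 116 = 632
Selection 8: 632 + 116 = 748

1313, 52, 168, 284, 400, 516, 632, 748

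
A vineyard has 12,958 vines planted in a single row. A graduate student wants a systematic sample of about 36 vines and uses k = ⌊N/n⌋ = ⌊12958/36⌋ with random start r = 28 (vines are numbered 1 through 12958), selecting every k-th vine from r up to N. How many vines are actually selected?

k = ⌊12958/36⌋ = 359
Achieved size = ⌊(12958 − 28)/359⌋ + 1 = ⌊12930/359⌋ + 1 = 36 + 1 = 37
(last selection: 28 + 36×359 = 12952 ≤ 12958; next would be 13311 > 12958)

37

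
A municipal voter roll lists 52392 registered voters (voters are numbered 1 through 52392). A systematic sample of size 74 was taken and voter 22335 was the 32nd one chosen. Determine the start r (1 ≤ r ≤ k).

k = 52392/74 = 708
r = 22335 − (32−1)×708 = 22335 − 21948 = 387

387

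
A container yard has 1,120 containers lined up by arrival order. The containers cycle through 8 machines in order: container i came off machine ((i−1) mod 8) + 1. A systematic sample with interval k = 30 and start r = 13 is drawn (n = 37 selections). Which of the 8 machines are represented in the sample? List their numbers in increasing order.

Consecutive selections differ by k = 30, so their machine numbers differ by 30 mod 8 = 6.
gcd(30, 8) = 2, so the sample visits 8/2 = 4 distinct residues mod 8.
Start 13 is machine 5; the machines hit are 1, 3, 5, 7.

1, 3, 5, 7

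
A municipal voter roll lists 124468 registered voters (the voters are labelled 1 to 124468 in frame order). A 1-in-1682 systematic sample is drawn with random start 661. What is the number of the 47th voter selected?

78033

k = 1682
47th selection = r + (47−1)·k = 661 + 46×1682 = 661 + 77372 = 78033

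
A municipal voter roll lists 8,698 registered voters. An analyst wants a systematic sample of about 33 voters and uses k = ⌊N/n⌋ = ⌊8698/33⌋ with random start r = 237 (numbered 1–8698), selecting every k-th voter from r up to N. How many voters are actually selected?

33

k = ⌊8698/33⌋ = 263
Achieved size = ⌊(8698 − 237)/263⌋ + 1 = ⌊8461/263⌋ + 1 = 32 + 1 = 33
(last selection: 237 + 32×263 = 8653 ≤ 8698; next would be 8916 > 8698)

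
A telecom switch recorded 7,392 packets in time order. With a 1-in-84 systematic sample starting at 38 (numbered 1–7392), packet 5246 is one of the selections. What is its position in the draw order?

k = 84
position = (5246 − 38)/84 + 1 = 5208/84 + 1 = 62 + 1 = 63

63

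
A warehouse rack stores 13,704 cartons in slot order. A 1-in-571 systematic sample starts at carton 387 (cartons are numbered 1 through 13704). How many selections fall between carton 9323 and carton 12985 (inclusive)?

k = 571
First selection ≥ 9323: 387 + ⌈(9323−387)/571⌉·571 = 387 + 16×571 = 9523
Last selection ≤ 12985: 387 + ⌊(12985−387)/571⌋·571 = 387 + 22×571 = 12949
Count = 22 − 16 + 1 = 7

7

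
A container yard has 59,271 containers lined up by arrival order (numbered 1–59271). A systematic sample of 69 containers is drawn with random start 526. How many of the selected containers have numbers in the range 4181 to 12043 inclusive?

k = 59271/69 = 859
First selection ≥ 4181: 526 + ⌈(4181−526)/859⌉·859 = 526 + 5×859 = 4821
Last selection ≤ 12043: 526 + ⌊(12043−526)/859⌋·859 = 526 + 13×859 = 11693
Count = 13 − 5 + 1 = 9

9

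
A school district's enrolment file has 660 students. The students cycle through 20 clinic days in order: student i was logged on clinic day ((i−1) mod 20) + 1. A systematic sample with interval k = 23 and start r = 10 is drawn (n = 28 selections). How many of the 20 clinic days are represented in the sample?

Consecutive selections differ by k = 23, so their clinic day numbers differ by 23 mod 20 = 3.
gcd(23, 20) = 1, so the sample visits 20/1 = 20 distinct residues mod 20.
Start 10 is clinic day 10; the clinic days hit are 1, 2, 3, 4, 5, 6, 7, 8, 9, 10, 11, 12, 13, 14, 15, 16, 17, 18, 19, 20.

20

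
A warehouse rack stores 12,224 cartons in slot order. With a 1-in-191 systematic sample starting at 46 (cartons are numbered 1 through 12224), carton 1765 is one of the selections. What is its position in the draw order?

10

k = 191
position = (1765 − 46)/191 + 1 = 1719/191 + 1 = 9 + 1 = 10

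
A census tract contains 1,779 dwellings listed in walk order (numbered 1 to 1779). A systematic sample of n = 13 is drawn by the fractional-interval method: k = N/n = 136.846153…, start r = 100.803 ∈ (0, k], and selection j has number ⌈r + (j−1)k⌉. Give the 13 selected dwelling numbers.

j=1: r + 0k = 100.803 → ⌈·⌉ = 101
j=2: r + 1k = 237.649153… → ⌈·⌉ = 238
j=3: r + 2k = 374.495307… → ⌈·⌉ = 375
j=4: r + 3k = 511.341461… → ⌈·⌉ = 512
j=5: r + 4k = 648.187615… → ⌈·⌉ = 649
j=6: r + 5k = 785.033769… → ⌈·⌉ = 786
j=7: r + 6k = 921.879923… → ⌈·⌉ = 922
j=8: r + 7k = 1058.726076… → ⌈·⌉ = 1059
j=9: r + 8k = 1195.572230… → ⌈·⌉ = 1196
j=10: r + 9k = 1332.418384… → ⌈·⌉ = 1333
j=11: r + 10k = 1469.264538… → ⌈·⌉ = 1470
j=12: r + 11k = 1606.110692… → ⌈·⌉ = 1607
j=13: r + 12k = 1742.956846… → ⌈·⌉ = 1743

101, 238, 375, 512, 649, 786, 922, 1059, 1196, 1333, 1470, 1607, 1743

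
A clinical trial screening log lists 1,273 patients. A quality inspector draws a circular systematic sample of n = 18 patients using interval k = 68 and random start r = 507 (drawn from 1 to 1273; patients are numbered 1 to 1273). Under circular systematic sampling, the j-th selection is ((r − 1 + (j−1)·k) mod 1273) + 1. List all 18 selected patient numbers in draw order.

Selection 1: 507
Selection 2: 507 + 68 = 575
Selection 3: 575 + 68 = 643
Selection 4: 643 + 68 = 711
Selection 5: 711 + 68 = 779
Selection 6: 779 + 68 = 847
Selection 7: 847 + 68 = 915
Selection 8: 915 + 68 = 983
Selection 9: 983 + 68 = 1051
Selection 10: 1051 + 68 = 1119
Selection 11: 1119 + 68 = 1187
Selection 12: 1187 + 68 = 1255
Selection 13: 1255 + 68 = 1323 → 1323 − 1273 = 50
Selection 14: 50 + 68 = 118
Selection 15: 118 + 68 = 186
Selection 16: 186 + 68 = 254
Selection 17: 254 + 68 = 322
Selection 18: 322 + 68 = 390

507, 575, 643, 711, 779, 847, 915, 983, 1051, 1119, 1187, 1255, 50, 118, 186, 254, 322, 390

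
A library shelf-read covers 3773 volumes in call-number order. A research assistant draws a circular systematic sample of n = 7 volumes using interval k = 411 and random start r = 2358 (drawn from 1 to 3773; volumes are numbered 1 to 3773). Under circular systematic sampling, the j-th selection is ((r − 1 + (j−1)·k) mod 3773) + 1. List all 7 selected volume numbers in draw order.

Selection 1: 2358
Selection 2: 2358 + 411 = 2769
Selection 3: 2769 + 411 = 3180
Selection 4: 3180 + 411 = 3591
Selection 5: 3591 + 411 = 4002 → 4002 − 3773 = 229
Selection 6: 229 + 411 = 640
Selection 7: 640 + 411 = 1051

2358, 2769, 3180, 3591, 229, 640, 1051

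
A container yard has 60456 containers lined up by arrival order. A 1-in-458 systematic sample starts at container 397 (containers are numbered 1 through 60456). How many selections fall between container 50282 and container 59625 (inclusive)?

k = 458
First selection ≥ 50282: 397 + ⌈(50282−397)/458⌉·458 = 397 + 109×458 = 50319
Last selection ≤ 59625: 397 + ⌊(59625−397)/458⌋·458 = 397 + 129×458 = 59479
Count = 129 − 109 + 1 = 21

21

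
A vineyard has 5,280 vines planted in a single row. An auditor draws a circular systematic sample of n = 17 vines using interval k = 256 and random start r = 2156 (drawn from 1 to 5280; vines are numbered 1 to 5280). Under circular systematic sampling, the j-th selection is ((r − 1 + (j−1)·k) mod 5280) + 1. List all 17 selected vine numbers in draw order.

Selection 1: 2156
Selection 2: 2156 + 256 = 2412
Selection 3: 2412 + 256 = 2668
Selection 4: 2668 + 256 = 2924
Selection 5: 2924 + 256 = 3180
Selection 6: 3180 + 256 = 3436
Selection 7: 3436 + 256 = 3692
Selection 8: 3692 + 256 = 3948
Selection 9: 3948 + 256 = 4204
Selection 10: 4204 + 256 = 4460
Selection 11: 4460 + 256 = 4716
Selection 12: 4716 + 256 = 4972
Selection 13: 4972 + 256 = 5228
Selection 14: 5228 + 256 = 5484 → 5484 − 5280 = 204
Selection 15: 204 + 256 = 460
Selection 16: 460 + 256 = 716
Selection 17: 716 + 256 = 972

2156, 2412, 2668, 2924, 3180, 3436, 3692, 3948, 4204, 4460, 4716, 4972, 5228, 204, 460, 716, 972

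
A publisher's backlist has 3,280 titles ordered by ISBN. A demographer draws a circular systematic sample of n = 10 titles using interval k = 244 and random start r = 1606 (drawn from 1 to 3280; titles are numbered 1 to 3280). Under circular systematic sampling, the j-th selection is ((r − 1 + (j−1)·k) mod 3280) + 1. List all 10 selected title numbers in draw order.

Selection 1: 1606
Selection 2: 1606 + 244 = 1850
Selection 3: 1850 + 244 = 2094
Selection 4: 2094 + 244 = 2338
Selection 5: 2338 + 244 = 2582
Selection 6: 2582 + 244 = 2826
Selection 7: 2826 + 244 = 3070
Selection 8: 3070 + 244 = 3314 → 3314 − 3280 = 34
Selection 9: 34 + 244 = 278
Selection 10: 278 + 244 = 522

1606, 1850, 2094, 2338, 2582, 2826, 3070, 34, 278, 522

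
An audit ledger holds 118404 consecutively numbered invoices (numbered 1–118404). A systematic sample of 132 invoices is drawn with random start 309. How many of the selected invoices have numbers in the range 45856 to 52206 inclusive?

7

k = 118404/132 = 897
First selection ≥ 45856: 309 + ⌈(45856−309)/897⌉·897 = 309 + 51×897 = 46056
Last selection ≤ 52206: 309 + ⌊(52206−309)/897⌋·897 = 309 + 57×897 = 51438
Count = 57 − 51 + 1 = 7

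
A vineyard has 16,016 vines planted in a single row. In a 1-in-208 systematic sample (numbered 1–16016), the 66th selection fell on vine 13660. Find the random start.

k = 208
r = 13660 − (66−1)×208 = 13660 − 13520 = 140

140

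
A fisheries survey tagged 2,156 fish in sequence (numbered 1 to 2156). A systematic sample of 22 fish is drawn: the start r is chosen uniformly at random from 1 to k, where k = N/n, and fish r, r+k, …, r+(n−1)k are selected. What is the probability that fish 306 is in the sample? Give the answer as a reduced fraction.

1/98

k = 2156/22 = 98.
Fish 306 is selected iff r ≡ 306 (mod 98); exactly one such r in {1,…,98}.
Inclusion probability = 1/98.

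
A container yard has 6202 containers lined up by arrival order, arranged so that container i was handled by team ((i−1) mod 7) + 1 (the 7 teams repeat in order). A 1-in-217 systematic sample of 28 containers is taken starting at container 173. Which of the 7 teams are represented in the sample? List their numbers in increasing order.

Consecutive selections differ by k = 217, so their team numbers differ by 217 mod 7 = 0.
gcd(217, 7) = 7, so the sample visits 7/7 = 1 distinct residues mod 7.
Start 173 is team 5; the teams hit are 5.

5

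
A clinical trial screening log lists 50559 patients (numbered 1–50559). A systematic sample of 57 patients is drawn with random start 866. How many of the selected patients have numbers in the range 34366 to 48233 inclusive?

16

k = 50559/57 = 887
First selection ≥ 34366: 866 + ⌈(34366−866)/887⌉·887 = 866 + 38×887 = 34572
Last selection ≤ 48233: 866 + ⌊(48233−866)/887⌋·887 = 866 + 53×887 = 47877
Count = 53 − 38 + 1 = 16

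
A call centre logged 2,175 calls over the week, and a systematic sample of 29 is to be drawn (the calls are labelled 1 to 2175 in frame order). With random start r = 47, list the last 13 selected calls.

1247, 1322, 1397, 1472, 1547, 1622, 1697, 1772, 1847, 1922, 1997, 2072, 2147

k = N/n = 2175/29 = 75
17th selection = 47 + 16×75 = 1247
18th: 1247 + 75 = 1322
19th: 1322 + 75 = 1397
20th: 1397 + 75 = 1472
21st: 1472 + 75 = 1547
22nd: 1547 + 75 = 1622
23rd: 1622 + 75 = 1697
24th: 1697 + 75 = 1772
25th: 1772 + 75 = 1847
26th: 1847 + 75 = 1922
27th: 1922 + 75 = 1997
28th: 1997 + 75 = 2072
29th: 2072 + 75 = 2147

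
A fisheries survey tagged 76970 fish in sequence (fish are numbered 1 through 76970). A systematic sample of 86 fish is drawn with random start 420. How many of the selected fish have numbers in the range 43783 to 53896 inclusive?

k = 76970/86 = 895
First selection ≥ 43783: 420 + ⌈(43783−420)/895⌉·895 = 420 + 49×895 = 44275
Last selection ≤ 53896: 420 + ⌊(53896−420)/895⌋·895 = 420 + 59×895 = 53225
Count = 59 − 49 + 1 = 11

11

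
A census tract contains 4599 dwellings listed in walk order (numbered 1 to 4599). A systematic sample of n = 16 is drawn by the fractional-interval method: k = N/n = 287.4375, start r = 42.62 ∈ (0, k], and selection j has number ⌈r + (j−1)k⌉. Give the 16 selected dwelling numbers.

43, 331, 618, 905, 1193, 1480, 1768, 2055, 2343, 2630, 2917, 3205, 3492, 3780, 4067, 4355

j=1: r + 0k = 42.62 → ⌈·⌉ = 43
j=2: r + 1k = 330.0575 → ⌈·⌉ = 331
j=3: r + 2k = 617.495 → ⌈·⌉ = 618
j=4: r + 3k = 904.9325 → ⌈·⌉ = 905
j=5: r + 4k = 1192.37 → ⌈·⌉ = 1193
j=6: r + 5k = 1479.8075 → ⌈·⌉ = 1480
j=7: r + 6k = 1767.245 → ⌈·⌉ = 1768
j=8: r + 7k = 2054.6825 → ⌈·⌉ = 2055
j=9: r + 8k = 2342.12 → ⌈·⌉ = 2343
j=10: r + 9k = 2629.5575 → ⌈·⌉ = 2630
j=11: r + 10k = 2916.995 → ⌈·⌉ = 2917
j=12: r + 11k = 3204.4325 → ⌈·⌉ = 3205
j=13: r + 12k = 3491.87 → ⌈·⌉ = 3492
j=14: r + 13k = 3779.3075 → ⌈·⌉ = 3780
j=15: r + 14k = 4066.745 → ⌈·⌉ = 4067
j=16: r + 15k = 4354.1825 → ⌈·⌉ = 4355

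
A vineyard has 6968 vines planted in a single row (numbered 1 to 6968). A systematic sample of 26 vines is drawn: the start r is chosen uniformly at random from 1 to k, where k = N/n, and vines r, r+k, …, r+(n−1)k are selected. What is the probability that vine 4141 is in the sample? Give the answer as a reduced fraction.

k = 6968/26 = 268.
Vine 4141 is selected iff r ≡ 4141 (mod 268); exactly one such r in {1,…,268}.
Inclusion probability = 1/268.

1/268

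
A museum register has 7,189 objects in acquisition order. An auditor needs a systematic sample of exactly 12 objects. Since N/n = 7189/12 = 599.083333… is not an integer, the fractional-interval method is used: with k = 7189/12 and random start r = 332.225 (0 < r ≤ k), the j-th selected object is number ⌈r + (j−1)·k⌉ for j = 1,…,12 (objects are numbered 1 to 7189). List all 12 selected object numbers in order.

j=1: r + 0k = 332.225 → ⌈·⌉ = 333
j=2: r + 1k = 931.308333… → ⌈·⌉ = 932
j=3: r + 2k = 1530.391666… → ⌈·⌉ = 1531
j=4: r + 3k = 2129.475 → ⌈·⌉ = 2130
j=5: r + 4k = 2728.558333… → ⌈·⌉ = 2729
j=6: r + 5k = 3327.641666… → ⌈·⌉ = 3328
j=7: r + 6k = 3926.725 → ⌈·⌉ = 3927
j=8: r + 7k = 4525.808333… → ⌈·⌉ = 4526
j=9: r + 8k = 5124.891666… → ⌈·⌉ = 5125
j=10: r + 9k = 5723.975 → ⌈·⌉ = 5724
j=11: r + 10k = 6323.058333… → ⌈·⌉ = 6324
j=12: r + 11k = 6922.141666… → ⌈·⌉ = 6923

333, 932, 1531, 2130, 2729, 3328, 3927, 4526, 5125, 5724, 6324, 6923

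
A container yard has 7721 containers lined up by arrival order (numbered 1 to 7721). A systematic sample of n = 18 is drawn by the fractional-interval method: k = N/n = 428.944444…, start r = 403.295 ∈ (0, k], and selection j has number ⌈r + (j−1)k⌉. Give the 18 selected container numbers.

404, 833, 1262, 1691, 2120, 2549, 2977, 3406, 3835, 4264, 4693, 5122, 5551, 5980, 6409, 6838, 7267, 7696

j=1: r + 0k = 403.295 → ⌈·⌉ = 404
j=2: r + 1k = 832.239444… → ⌈·⌉ = 833
j=3: r + 2k = 1261.183888… → ⌈·⌉ = 1262
j=4: r + 3k = 1690.128333… → ⌈·⌉ = 1691
j=5: r + 4k = 2119.072777… → ⌈·⌉ = 2120
j=6: r + 5k = 2548.017222… → ⌈·⌉ = 2549
j=7: r + 6k = 2976.961666… → ⌈·⌉ = 2977
j=8: r + 7k = 3405.906111… → ⌈·⌉ = 3406
j=9: r + 8k = 3834.850555… → ⌈·⌉ = 3835
j=10: r + 9k = 4263.795 → ⌈·⌉ = 4264
j=11: r + 10k = 4692.739444… → ⌈·⌉ = 4693
j=12: r + 11k = 5121.683888… → ⌈·⌉ = 5122
j=13: r + 12k = 5550.628333… → ⌈·⌉ = 5551
j=14: r + 13k = 5979.572777… → ⌈·⌉ = 5980
j=15: r + 14k = 6408.517222… → ⌈·⌉ = 6409
j=16: r + 15k = 6837.461666… → ⌈·⌉ = 6838
j=17: r + 16k = 7266.406111… → ⌈·⌉ = 7267
j=18: r + 17k = 7695.350555… → ⌈·⌉ = 7696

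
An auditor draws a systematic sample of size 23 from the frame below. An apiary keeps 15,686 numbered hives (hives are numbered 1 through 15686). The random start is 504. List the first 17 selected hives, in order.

504, 1186, 1868, 2550, 3232, 3914, 4596, 5278, 5960, 6642, 7324, 8006, 8688, 9370, 10052, 10734, 11416

k = N/n = 15686/23 = 682
hive 1: 504
hive 2: 504 + 682 = 1186
hive 3: 1186 + 682 = 1868
hive 4: 1868 + 682 = 2550
hive 5: 2550 + 682 = 3232
hive 6: 3232 + 682 = 3914
hive 7: 3914 + 682 = 4596
hive 8: 4596 + 682 = 5278
hive 9: 5278 + 682 = 5960
hive 10: 5960 + 682 = 6642
hive 11: 6642 + 682 = 7324
hive 12: 7324 + 682 = 8006
hive 13: 8006 + 682 = 8688
hive 14: 8688 + 682 = 9370
hive 15: 9370 + 682 = 10052
hive 16: 10052 + 682 = 10734
hive 17: 10734 + 682 = 11416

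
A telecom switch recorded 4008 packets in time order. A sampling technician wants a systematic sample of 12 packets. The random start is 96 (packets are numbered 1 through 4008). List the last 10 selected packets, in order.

764, 1098, 1432, 1766, 2100, 2434, 2768, 3102, 3436, 3770

k = N/n = 4008/12 = 334
3rd selection = 96 + 2×334 = 764
4th: 764 + 334 = 1098
5th: 1098 + 334 = 1432
6th: 1432 + 334 = 1766
7th: 1766 + 334 = 2100
8th: 2100 + 334 = 2434
9th: 2434 + 334 = 2768
10th: 2768 + 334 = 3102
11th: 3102 + 334 = 3436
12th: 3436 + 334 = 3770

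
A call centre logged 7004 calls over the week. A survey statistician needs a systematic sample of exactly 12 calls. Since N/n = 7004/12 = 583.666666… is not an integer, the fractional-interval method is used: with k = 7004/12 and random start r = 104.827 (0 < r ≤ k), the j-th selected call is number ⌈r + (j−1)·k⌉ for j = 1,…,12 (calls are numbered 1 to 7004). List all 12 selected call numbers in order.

105, 689, 1273, 1856, 2440, 3024, 3607, 4191, 4775, 5358, 5942, 6526

j=1: r + 0k = 104.827 → ⌈·⌉ = 105
j=2: r + 1k = 688.493666… → ⌈·⌉ = 689
j=3: r + 2k = 1272.160333… → ⌈·⌉ = 1273
j=4: r + 3k = 1855.827 → ⌈·⌉ = 1856
j=5: r + 4k = 2439.493666… → ⌈·⌉ = 2440
j=6: r + 5k = 3023.160333… → ⌈·⌉ = 3024
j=7: r + 6k = 3606.827 → ⌈·⌉ = 3607
j=8: r + 7k = 4190.493666… → ⌈·⌉ = 4191
j=9: r + 8k = 4774.160333… → ⌈·⌉ = 4775
j=10: r + 9k = 5357.827 → ⌈·⌉ = 5358
j=11: r + 10k = 5941.493666… → ⌈·⌉ = 5942
j=12: r + 11k = 6525.160333… → ⌈·⌉ = 6526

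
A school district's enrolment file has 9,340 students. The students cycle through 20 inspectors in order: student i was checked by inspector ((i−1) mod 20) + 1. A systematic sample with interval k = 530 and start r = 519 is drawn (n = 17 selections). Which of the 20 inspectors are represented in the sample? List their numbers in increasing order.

Consecutive selections differ by k = 530, so their inspector numbers differ by 530 mod 20 = 10.
gcd(530, 20) = 10, so the sample visits 20/10 = 2 distinct residues mod 20.
Start 519 is inspector 19; the inspectors hit are 9, 19.

9, 19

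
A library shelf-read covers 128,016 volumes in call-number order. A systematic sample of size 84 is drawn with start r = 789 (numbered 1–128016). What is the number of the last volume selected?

127281

k = 128016/84 = 1524
84th selection = r + (84−1)·k = 789 + 83×1524 = 789 + 126492 = 127281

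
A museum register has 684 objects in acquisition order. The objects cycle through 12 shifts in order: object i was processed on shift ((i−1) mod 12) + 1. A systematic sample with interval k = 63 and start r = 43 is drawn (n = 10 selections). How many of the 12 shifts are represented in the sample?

Consecutive selections differ by k = 63, so their shift numbers differ by 63 mod 12 = 3.
gcd(63, 12) = 3, so the sample visits 12/3 = 4 distinct residues mod 12.
Start 43 is shift 7; the shifts hit are 1, 4, 7, 10.

4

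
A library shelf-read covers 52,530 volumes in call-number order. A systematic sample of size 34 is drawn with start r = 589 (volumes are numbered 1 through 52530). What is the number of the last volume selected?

51574

k = 52530/34 = 1545
34th selection = r + (34−1)·k = 589 + 33×1545 = 589 + 50985 = 51574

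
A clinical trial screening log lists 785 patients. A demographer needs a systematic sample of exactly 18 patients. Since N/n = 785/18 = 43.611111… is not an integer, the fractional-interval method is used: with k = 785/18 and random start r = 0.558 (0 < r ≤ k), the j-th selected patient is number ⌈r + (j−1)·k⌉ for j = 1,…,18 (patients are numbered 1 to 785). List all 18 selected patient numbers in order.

j=1: r + 0k = 0.558 → ⌈·⌉ = 1
j=2: r + 1k = 44.169111… → ⌈·⌉ = 45
j=3: r + 2k = 87.780222… → ⌈·⌉ = 88
j=4: r + 3k = 131.391333… → ⌈·⌉ = 132
j=5: r + 4k = 175.002444… → ⌈·⌉ = 176
j=6: r + 5k = 218.613555… → ⌈·⌉ = 219
j=7: r + 6k = 262.224666… → ⌈·⌉ = 263
j=8: r + 7k = 305.835777… → ⌈·⌉ = 306
j=9: r + 8k = 349.446888… → ⌈·⌉ = 350
j=10: r + 9k = 393.058 → ⌈·⌉ = 394
j=11: r + 10k = 436.669111… → ⌈·⌉ = 437
j=12: r + 11k = 480.280222… → ⌈·⌉ = 481
j=13: r + 12k = 523.891333… → ⌈·⌉ = 524
j=14: r + 13k = 567.502444… → ⌈·⌉ = 568
j=15: r + 14k = 611.113555… → ⌈·⌉ = 612
j=16: r + 15k = 654.724666… → ⌈·⌉ = 655
j=17: r + 16k = 698.335777… → ⌈·⌉ = 699
j=18: r + 17k = 741.946888… → ⌈·⌉ = 742

1, 45, 88, 132, 176, 219, 263, 306, 350, 394, 437, 481, 524, 568, 612, 655, 699, 742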